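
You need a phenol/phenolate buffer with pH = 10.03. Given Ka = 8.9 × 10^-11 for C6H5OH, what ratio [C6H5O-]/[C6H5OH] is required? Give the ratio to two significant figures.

pKa = -log(8.9 × 10^-11) = 10.051
pH = pKa + log(r) ⇒ log(r) = 10.03 − 10.051 = -0.021
r = [C6H5O-]/[C6H5OH] = 10^(-0.021) = 0.953

ratio = 0.95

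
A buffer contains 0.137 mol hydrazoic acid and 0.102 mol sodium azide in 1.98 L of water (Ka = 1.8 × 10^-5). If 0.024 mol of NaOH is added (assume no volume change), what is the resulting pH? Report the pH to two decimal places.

pH = 4.79

OH- converts HN3 to N3-: HN3 → 0.113 mol, N3- → 0.126 mol.
pKa = −log(1.8 × 10^-5) = 4.745
Henderson–Hasselbalch with mole ratio 0.126/0.113: pH = 4.745 + (+0.047)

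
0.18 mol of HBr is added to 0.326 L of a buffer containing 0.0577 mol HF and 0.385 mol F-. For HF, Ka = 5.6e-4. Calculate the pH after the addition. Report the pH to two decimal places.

pH = 3.19

After neutralization: n(HF) = 0.238 mol, n(F-) = 0.205 mol.
pKa = −log(5.6 × 10^-4) = 3.252
pH = pKa + log(n_F-/n_HF) = 3.252 + log(0.205/0.238) = 3.252 + (-0.065)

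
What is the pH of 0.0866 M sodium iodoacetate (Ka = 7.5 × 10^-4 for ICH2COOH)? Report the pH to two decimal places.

ICH2COO- is the conjugate base of the weak acid ICH2COOH.
Kb = Kw/Ka = 1.0×10^-14 / 7.5 × 10^-4 = 1.33 × 10^-11
From the ICE table, Kb = x²/(0.0866 − x) = 1.33 × 10^-11.
Assume x ≪ 0.0866: x ≈ √(1.33 × 10^-11 × 0.0866) = 1.07 × 10^-6 M
Check: 0.0012% ionized — well under 5%, approximation valid.
pOH = −log(1.07 × 10^-6) = 5.97; pH = 14.00 − 5.97 = 8.03

pH = 8.03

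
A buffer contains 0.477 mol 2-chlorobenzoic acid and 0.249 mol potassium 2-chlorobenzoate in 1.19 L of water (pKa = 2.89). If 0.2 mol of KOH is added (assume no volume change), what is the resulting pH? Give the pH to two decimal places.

OH- converts ClC6H4COOH to ClC6H4COO-: ClC6H4COOH → 0.277 mol, ClC6H4COO- → 0.449 mol.
pH = pKa + log(n_ClC6H4COO-/n_ClC6H4COOH) = 2.89 + log(0.449/0.277) = 2.89 + (+0.210)

pH = 3.10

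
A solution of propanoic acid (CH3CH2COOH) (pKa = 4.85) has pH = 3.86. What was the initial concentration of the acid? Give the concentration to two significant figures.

[H+] = 10^(-3.86) = 1.38 × 10^-4 M = x
Ka = 10^(−4.85) = 1.41 × 10^-5
Ka = x²/(C₀ − x) ⇒ C₀ = x + x²/Ka
C₀ = 1.38 × 10^-4 + (1.38 × 10^-4)²/(1.41 × 10^-5) = 1.49 × 10^-3 M

C₀ = 1.5 × 10^-3 M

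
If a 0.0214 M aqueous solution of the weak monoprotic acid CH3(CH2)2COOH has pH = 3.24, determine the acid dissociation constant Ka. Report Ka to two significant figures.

Ka = 1.6 × 10^-5

[H+] = 10^(-3.24) = 5.75 × 10^-4 M
At equilibrium [HA] = 0.0214 − 5.75 × 10^-4 = 2.08 × 10^-2 M
Ka = [H+][A-]/[HA] = (5.75 × 10^-4)² / 2.08 × 10^-2 = 1.6 × 10^-5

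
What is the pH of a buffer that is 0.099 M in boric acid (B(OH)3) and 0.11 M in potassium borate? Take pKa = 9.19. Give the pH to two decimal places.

pH = 9.24

Henderson–Hasselbalch: pH = pKa + log([B(OH)4-]/[B(OH)3]) = 9.19 + log(0.11/0.099)
pH = 9.19 + (+0.046) = 9.24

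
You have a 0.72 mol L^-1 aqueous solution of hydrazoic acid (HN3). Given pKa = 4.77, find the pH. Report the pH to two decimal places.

pH = 2.46

HN3 ⇌ N3- + H+
Ka = 10^(−4.77) = 1.70 × 10^-5
Ka = [H+]²/(0.72 − [H+]) = 1.70 × 10^-5
Neglecting [H+] in the denominator: [H+] = √(1.70 × 10^-5 × 0.72) = 3.50 × 10^-3 M
pH = −log(3.50 × 10^-3) = 2.46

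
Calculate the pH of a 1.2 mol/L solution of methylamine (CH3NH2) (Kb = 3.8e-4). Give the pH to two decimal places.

pH = 12.33

CH3NH2 + H2O ⇌ CH3NH3+ + OH-
From the ICE table, Kb = [OH-]²/(1.2 − [OH-]) = 3.8 × 10^-4.
Neglecting [OH-] in the denominator: [OH-] = √(3.8 × 10^-4 × 1.2) = 2.14 × 10^-2 M
pOH = 1.67, so pH = 14.00 − pOH = 12.33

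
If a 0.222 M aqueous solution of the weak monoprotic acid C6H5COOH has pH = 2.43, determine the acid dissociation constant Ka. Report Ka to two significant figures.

Ka = 6.3 × 10^-5

[H+] = 10^(-2.43) = 3.72 × 10^-3 M
At equilibrium [HA] = 0.222 − 3.72 × 10^-3 = 2.18 × 10^-1 M
Ka = [H+][A-]/[HA] = (3.72 × 10^-3)² / 2.18 × 10^-1 = 6.3 × 10^-5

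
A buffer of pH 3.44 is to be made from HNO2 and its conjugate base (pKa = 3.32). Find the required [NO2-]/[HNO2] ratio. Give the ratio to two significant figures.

pH = pKa + log(r) ⇒ log(r) = 3.44 − 3.32 = +0.12
r = [NO2-]/[HNO2] = 10^(+0.12) = 1.32

ratio = 1.3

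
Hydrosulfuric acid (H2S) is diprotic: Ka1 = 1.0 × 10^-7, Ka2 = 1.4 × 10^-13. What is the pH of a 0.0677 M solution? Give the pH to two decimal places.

Since Ka1 ≫ Ka2, the first ionization dominates [H+].
Ka1 = x²/(0.0677 − x) = 1.0 × 10^-7
x ≈ √(1.0 × 10^-7 × 0.0677) = 8.23 × 10^-5 M
pH = −log(8.23 × 10^-5) = 4.08

pH = 4.08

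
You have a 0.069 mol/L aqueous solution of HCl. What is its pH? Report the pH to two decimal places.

pH = 1.16

HCl is a strong acid and dissociates completely, so [H+] = 0.069 M.
pH = -log(0.069) = 1.16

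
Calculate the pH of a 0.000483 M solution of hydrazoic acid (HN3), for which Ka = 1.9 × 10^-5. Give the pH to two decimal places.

HN3 ⇌ N3- + H+
Let x = [H+] at equilibrium. Ka = x²/(0.000483 − x).
x is not negligible relative to C₀; solve x² + 1.9e-05·x − 9.18e-09 = 0.
x = (−Ka + √(Ka² + 4·Ka·C₀))/2 = 8.68 × 10^-5 M
pH = −log(8.68 × 10^-5) = 4.06

pH = 4.06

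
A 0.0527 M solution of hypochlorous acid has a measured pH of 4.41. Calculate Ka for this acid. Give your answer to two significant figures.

[H+] = 10^(-4.41) = 3.89 × 10^-5 M
At equilibrium [HA] = 0.0527 − 3.89 × 10^-5 = 5.27 × 10^-2 M
Ka = [H+][A-]/[HA] = (3.89 × 10^-5)² / 5.27 × 10^-2 = 2.9 × 10^-8

Ka = 2.9 × 10^-8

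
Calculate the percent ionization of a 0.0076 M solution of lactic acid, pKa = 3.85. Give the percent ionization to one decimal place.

12.7%

CH3CH(OH)COOH ⇌ CH3CH(OH)COO- + H+; let x = [H+] at equilibrium.
Ka = 10^(−3.85) = 1.41 × 10^-4
Ka = x²/(C₀ − x); solving the quadratic gives x = 9.67 × 10^-4 M.
% ionization = x/C₀ × 100% = 9.67 × 10^-4/0.0076 × 100% = 12.7%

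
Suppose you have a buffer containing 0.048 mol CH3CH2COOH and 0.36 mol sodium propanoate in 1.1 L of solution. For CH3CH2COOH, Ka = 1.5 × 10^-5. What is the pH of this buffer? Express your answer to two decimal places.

pKa = −log(1.5 × 10^-5) = 4.824
pH = pKa + log([A⁻]/[HA]) = 4.824 + log(0.36/0.048)
pH = 4.824 + (+0.875) = 5.70

pH = 5.70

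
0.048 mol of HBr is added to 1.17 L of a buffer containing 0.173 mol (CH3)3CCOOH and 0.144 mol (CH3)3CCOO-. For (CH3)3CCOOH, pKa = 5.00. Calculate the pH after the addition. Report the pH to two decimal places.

pH = 4.64

After neutralization: n((CH3)3CCOOH) = 0.221 mol, n((CH3)3CCOO-) = 0.096 mol.
pH = pKa + log(n_(CH3)3CCOO-/n_(CH3)3CCOOH) = 5.00 + log(0.096/0.221) = 5.00 + (-0.362)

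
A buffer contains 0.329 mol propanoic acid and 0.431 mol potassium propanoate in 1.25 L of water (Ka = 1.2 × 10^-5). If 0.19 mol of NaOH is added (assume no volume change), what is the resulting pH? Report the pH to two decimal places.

After neutralization: n(CH3CH2COOH) = 0.139 mol, n(CH3CH2COO-) = 0.621 mol.
pKa = −log(1.2 × 10^-5) = 4.921
pH = pKa + log([A⁻]/[HA]) = 4.921 + log(0.621/0.139) = 4.921 +0.650

pH = 5.57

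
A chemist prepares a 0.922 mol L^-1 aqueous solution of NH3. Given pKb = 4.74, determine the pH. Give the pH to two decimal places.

pH = 11.61

NH3 + H2O ⇌ NH4+ + OH-
Kb = 10^(−4.74) = 1.82 × 10^-5
From the ICE table, Kb = x²/(0.922 − x) = 1.82 × 10^-5.
Neglecting x in the denominator: x = √(1.82 × 10^-5 × 0.922) = 4.10 × 10^-3 M
pOH = 2.39, so pH = 14.00 − pOH = 11.61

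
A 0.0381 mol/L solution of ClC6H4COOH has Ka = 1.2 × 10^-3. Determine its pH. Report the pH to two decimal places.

ClC6H4COOH ⇌ ClC6H4COO- + H+
Let x = [H+] at equilibrium. Ka = x²/(0.0381 − x).
Here C₀/Ka ≈ 31.8, so the small-x approximation fails. Use the quadratic:
x = [−0.0012 + √(0.0012² + 0.000183)]/2 = 6.19 × 10^-3 M
pH = −log[H+] = −log(6.19 × 10^-3) = 2.21

pH = 2.21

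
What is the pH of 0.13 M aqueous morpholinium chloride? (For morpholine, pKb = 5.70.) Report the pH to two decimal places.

pH = 4.59

C4H8ONH2+ is the conjugate acid of the weak base C4H8ONH.
Kb = 10^(−5.70) = 2.00 × 10^-6
Ka = Kw/Kb = 1.0×10^-14 / 2.00 × 10^-6 = 5.00 × 10^-9
Let x = [H+] at equilibrium. Ka = x²/(0.13 − x).
Since Ka ≪ C₀, x ≈ √(Ka·C₀) = 2.55 × 10^-5 M.
(x/C₀ = 0.02% < 5%, so the approximation holds.)
pH = −log[H+] = −log(2.55 × 10^-5) = 4.59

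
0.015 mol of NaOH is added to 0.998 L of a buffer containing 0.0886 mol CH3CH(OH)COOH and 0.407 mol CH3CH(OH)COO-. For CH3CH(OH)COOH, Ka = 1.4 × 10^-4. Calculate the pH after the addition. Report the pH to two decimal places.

OH- converts CH3CH(OH)COOH to CH3CH(OH)COO-: CH3CH(OH)COOH → 0.0736 mol, CH3CH(OH)COO- → 0.422 mol.
pKa = −log(1.4 × 10^-4) = 3.854
pH = pKa + log(n_CH3CH(OH)COO-/n_CH3CH(OH)COOH) = 3.854 + log(0.422/0.0736) = 3.854 + (+0.758)

pH = 4.61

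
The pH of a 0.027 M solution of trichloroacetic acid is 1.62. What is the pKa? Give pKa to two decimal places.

pKa = 0.72

[H+] = 10^(-1.62) = 2.40 × 10^-2 M
At equilibrium [HA] = 0.027 − 2.40 × 10^-2 = 3.00 × 10^-3 M
Ka = [H+][A-]/[HA] = (2.40 × 10^-2)² / 3.00 × 10^-3 = 1.92 × 10^-1
pKa = -log(1.92 × 10^-1) = 0.72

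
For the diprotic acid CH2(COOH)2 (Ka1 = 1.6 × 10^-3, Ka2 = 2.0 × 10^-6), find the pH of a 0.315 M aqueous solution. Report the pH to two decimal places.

pH = 1.66

Ka1 ≫ Ka2, so treat the first dissociation as the only significant source of H+.
Ka1 = x²/(0.315 − x) = 1.6 × 10^-3
Solving the quadratic: x = (−Ka1 + √(Ka1² + 4·Ka1·C₀))/2 = 2.17 × 10^-2 M
pH = −log(2.17 × 10^-2) = 1.66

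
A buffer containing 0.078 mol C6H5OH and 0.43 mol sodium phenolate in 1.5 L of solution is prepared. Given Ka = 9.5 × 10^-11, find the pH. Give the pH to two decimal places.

pH = 10.76

pKa = −log(9.5 × 10^-11) = 10.022
pH = pKa + log([A⁻]/[HA]) = 10.022 + log(0.43/0.078)
pH = 10.022 + (+0.741) = 10.76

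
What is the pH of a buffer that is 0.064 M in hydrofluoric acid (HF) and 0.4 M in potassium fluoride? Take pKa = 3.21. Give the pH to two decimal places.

pH = 4.01

Henderson–Hasselbalch: pH = pKa + log([F-]/[HF]) = 3.21 + log(0.4/0.064)
pH = 3.21 + (+0.796) = 4.01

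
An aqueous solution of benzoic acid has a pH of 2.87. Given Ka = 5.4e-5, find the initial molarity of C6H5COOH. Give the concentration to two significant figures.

[H+] = 10^(-2.87) = 1.35 × 10^-3 M = x
Ka = x²/(C₀ − x) ⇒ C₀ = x + x²/Ka
C₀ = 1.35 × 10^-3 + (1.35 × 10^-3)²/(5.4 × 10^-5) = 3.51 × 10^-2 M

C₀ = 3.5 × 10^-2 M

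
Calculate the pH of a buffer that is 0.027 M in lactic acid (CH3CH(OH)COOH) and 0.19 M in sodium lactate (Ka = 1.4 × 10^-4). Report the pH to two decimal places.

pKa = −log(1.4 × 10^-4) = 3.854
Using pH = pKa + log([base]/[acid]) with [base]/[acid] = 0.19/0.027:
pH = 3.854 + (+0.847) = 4.70

pH = 4.70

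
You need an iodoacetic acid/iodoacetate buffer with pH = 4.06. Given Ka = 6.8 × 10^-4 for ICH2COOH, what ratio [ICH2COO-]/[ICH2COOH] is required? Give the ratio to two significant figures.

ratio = 7.8

pKa = -log(6.8 × 10^-4) = 3.167
pH = pKa + log(r) ⇒ log(r) = 4.06 − 3.167 = +0.893
r = [ICH2COO-]/[ICH2COOH] = 10^(+0.893) = 7.82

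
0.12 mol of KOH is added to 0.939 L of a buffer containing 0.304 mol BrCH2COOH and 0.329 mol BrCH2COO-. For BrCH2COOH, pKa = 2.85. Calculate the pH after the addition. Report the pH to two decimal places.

After neutralization: n(BrCH2COOH) = 0.184 mol, n(BrCH2COO-) = 0.449 mol.
pH = pKa + log([A⁻]/[HA]) = 2.85 + log(0.449/0.184) = 2.85 +0.387

pH = 3.24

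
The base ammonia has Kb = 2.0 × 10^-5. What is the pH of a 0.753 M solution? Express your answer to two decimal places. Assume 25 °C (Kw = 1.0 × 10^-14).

pH = 11.59

NH3 + H2O ⇌ NH4+ + OH-
Kb = [OH-]²/(0.753 − [OH-]) = 2.0 × 10^-5
Neglecting [OH-] in the denominator: [OH-] = √(2.0 × 10^-5 × 0.753) = 3.88 × 10^-3 M
pOH = −log(3.88 × 10^-3) = 2.41; pH = 14.00 − 2.41 = 11.59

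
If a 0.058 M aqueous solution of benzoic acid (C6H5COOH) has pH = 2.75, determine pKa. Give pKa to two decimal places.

[H+] = 10^(-2.75) = 1.78 × 10^-3 M
At equilibrium [HA] = 0.058 − 1.78 × 10^-3 = 5.62 × 10^-2 M
Ka = [H+][A-]/[HA] = (1.78 × 10^-3)² / 5.62 × 10^-2 = 5.64 × 10^-5
pKa = -log(5.64 × 10^-5) = 4.25

pKa = 4.25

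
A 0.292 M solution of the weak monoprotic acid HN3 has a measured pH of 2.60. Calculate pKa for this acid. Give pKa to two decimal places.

pKa = 4.66

[H+] = 10^(-2.60) = 2.51 × 10^-3 M
At equilibrium [HA] = 0.292 − 2.51 × 10^-3 = 2.89 × 10^-1 M
Ka = [H+][A-]/[HA] = (2.51 × 10^-3)² / 2.89 × 10^-1 = 2.18 × 10^-5
pKa = -log(2.18 × 10^-5) = 4.66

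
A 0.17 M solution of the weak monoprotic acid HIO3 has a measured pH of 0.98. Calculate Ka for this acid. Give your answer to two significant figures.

[H+] = 10^(-0.98) = 1.05 × 10^-1 M
At equilibrium [HA] = 0.17 − 1.05 × 10^-1 = 6.50 × 10^-2 M
Ka = [H+][A-]/[HA] = (1.05 × 10^-1)² / 6.50 × 10^-2 = 1.7 × 10^-1

Ka = 1.7 × 10^-1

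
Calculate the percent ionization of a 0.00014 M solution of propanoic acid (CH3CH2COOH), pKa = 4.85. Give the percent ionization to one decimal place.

27.1%

CH3CH2COOH ⇌ CH3CH2COO- + H+; let x = [H+] at equilibrium.
Ka = 10^(−4.85) = 1.41 × 10^-5
Solve x² + 1.41e-05x − 1.97e-09 = 0 → x = 3.79 × 10^-5 M
% ionization = x/C₀ × 100% = 3.79 × 10^-5/0.00014 × 100% = 27.1%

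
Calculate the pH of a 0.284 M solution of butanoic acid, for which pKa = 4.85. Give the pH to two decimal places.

pH = 2.70

CH3(CH2)2COOH ⇌ CH3(CH2)2COO- + H+
Ka = 10^(−4.85) = 1.41 × 10^-5
From the ICE table, Ka = x²/(0.284 − x) = 1.41 × 10^-5.
Assume x ≪ 0.284: x ≈ √(1.41 × 10^-5 × 0.284) = 2.00 × 10^-3 M
(x/C₀ = 0.7% < 5%, so the approximation holds.)
pH = −log[H+] = −log(2.00 × 10^-3) = 2.70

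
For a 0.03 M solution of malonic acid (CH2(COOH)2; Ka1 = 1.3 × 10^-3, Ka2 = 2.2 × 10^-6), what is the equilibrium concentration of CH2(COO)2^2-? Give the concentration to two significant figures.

2.2 × 10^-6 M

First ionization gives [H+] ≈ [CH2(COOH)COO-] = 5.63 × 10^-3 M.
Second step: Ka2 = [H+][CH2(COO)2^2-]/[CH2(COOH)COO-] ≈ [CH2(COO)2^2-] (since [H+] ≈ [CH2(COOH)COO-]).
So [CH2(COO)2^2-] ≈ Ka2.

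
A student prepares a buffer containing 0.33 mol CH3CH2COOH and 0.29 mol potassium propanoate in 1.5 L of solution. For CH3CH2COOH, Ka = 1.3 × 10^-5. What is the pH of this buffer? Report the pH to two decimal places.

pH = 4.83

pKa = −log(1.3 × 10^-5) = 4.886
pH = pKa + log([A⁻]/[HA]) = 4.886 + log(0.29/0.33)
pH = 4.886 + (-0.056) = 4.83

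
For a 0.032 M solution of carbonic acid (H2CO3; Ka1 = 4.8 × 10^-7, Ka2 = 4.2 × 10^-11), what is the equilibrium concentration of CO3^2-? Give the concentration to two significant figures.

First ionization gives [H+] ≈ [HCO3-] = 1.24 × 10^-4 M.
Second step: Ka2 = [H+][CO3^2-]/[HCO3-] ≈ [CO3^2-] (since [H+] ≈ [HCO3-]).
So [CO3^2-] ≈ Ka2.

4.2 × 10^-11 M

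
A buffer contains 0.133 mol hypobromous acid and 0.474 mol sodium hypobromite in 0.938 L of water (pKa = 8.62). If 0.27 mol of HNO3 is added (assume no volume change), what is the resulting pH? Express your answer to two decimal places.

pH = 8.32

Added H+ converts OBr- to HOBr: HOBr → 0.403 mol, OBr- → 0.204 mol.
Henderson–Hasselbalch with mole ratio 0.204/0.403: pH = 8.62 + (-0.296)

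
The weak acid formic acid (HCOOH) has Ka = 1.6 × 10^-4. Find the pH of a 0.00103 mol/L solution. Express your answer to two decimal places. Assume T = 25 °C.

pH = 3.48

HCOOH ⇌ HCOO- + H+
From the ICE table, Ka = x²/(0.00103 − x) = 1.6 × 10^-4.
Here C₀/Ka ≈ 6.44, so the small-x approximation fails. Use the quadratic:
x = (−Ka + √(Ka² + 4·Ka·C₀))/2 = 3.34 × 10^-4 M
pH = −log(3.34 × 10^-4) = 3.48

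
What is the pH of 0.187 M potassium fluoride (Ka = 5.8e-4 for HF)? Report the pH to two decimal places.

pH = 8.25

F- is the conjugate base of the weak acid HF.
Kb = Kw/Ka = 1.0×10^-14 / 5.8 × 10^-4 = 1.72 × 10^-11
From the ICE table, Kb = [OH-]²/(0.187 − [OH-]) = 1.72 × 10^-11.
Assume [OH-] ≪ 0.187: [OH-] ≈ √(1.72 × 10^-11 × 0.187) = 1.79 × 10^-6 M
pOH = 5.75, so pH = 14.00 − pOH = 8.25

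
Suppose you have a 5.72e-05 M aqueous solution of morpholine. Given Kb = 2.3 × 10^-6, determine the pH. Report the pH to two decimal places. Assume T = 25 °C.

C4H8ONH + H2O ⇌ C4H8ONH2+ + OH-
Kb = x²/(5.72e-05 − x) = 2.3 × 10^-6
x is not negligible relative to C₀; solve x² + 2.3e-06·x − 1.32e-10 = 0.
x = (−Kb + √(Kb² + 4·Kb·C₀))/2 = 1.04 × 10^-5 M
pOH = −log(1.04 × 10^-5) = 4.98; pH = 14.00 − 4.98 = 9.02

pH = 9.02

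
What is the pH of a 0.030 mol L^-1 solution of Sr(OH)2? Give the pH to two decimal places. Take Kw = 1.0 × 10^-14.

Sr(OH)2 is a strong base (each formula unit releases 2 OH-); [OH-] = 0.06 M.
pOH = -log(0.06) = 1.22
pH = 14.00 - 1.22 = 12.78

pH = 12.78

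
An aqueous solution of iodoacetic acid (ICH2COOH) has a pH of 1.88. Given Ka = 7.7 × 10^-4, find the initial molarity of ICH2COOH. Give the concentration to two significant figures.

[H+] = 10^(-1.88) = 1.32 × 10^-2 M = x
Ka = x²/(C₀ − x) ⇒ C₀ = x + x²/Ka
C₀ = 1.32 × 10^-2 + (1.32 × 10^-2)²/(7.7 × 10^-4) = 2.39 × 10^-1 M

C₀ = 2.4 × 10^-1 M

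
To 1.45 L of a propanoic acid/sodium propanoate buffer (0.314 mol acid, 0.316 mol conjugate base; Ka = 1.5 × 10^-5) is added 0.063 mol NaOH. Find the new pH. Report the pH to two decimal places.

pH = 5.00

OH- converts CH3CH2COOH to CH3CH2COO-: CH3CH2COOH → 0.251 mol, CH3CH2COO- → 0.379 mol.
pKa = −log(1.5 × 10^-5) = 4.824
pH = pKa + log(n_CH3CH2COO-/n_CH3CH2COOH) = 4.824 + log(0.379/0.251) = 4.824 + (+0.179)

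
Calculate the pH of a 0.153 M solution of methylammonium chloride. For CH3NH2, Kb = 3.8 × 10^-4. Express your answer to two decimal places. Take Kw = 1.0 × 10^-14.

pH = 5.70

CH3NH3+ is the conjugate acid of the weak base CH3NH2.
Ka = Kw/Kb = 1.0×10^-14 / 3.8 × 10^-4 = 2.63 × 10^-11
Ka = x²/(0.153 − x) = 2.63 × 10^-11
Neglecting x in the denominator: x = √(2.63 × 10^-11 × 0.153) = 2.01 × 10^-6 M
pH = −log(2.01 × 10^-6) = 5.70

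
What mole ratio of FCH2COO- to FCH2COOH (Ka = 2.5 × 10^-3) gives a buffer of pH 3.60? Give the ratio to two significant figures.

pKa = -log(2.5 × 10^-3) = 2.602
pH = pKa + log(r) ⇒ log(r) = 3.60 − 2.602 = +0.998
r = [FCH2COO-]/[FCH2COOH] = 10^(+0.998) = 9.95

ratio = 10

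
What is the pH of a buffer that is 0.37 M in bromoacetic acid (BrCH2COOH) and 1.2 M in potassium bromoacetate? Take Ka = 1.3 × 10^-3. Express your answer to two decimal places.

pH = 3.40

pKa = −log(1.3 × 10^-3) = 2.886
Henderson–Hasselbalch: pH = pKa + log([BrCH2COO-]/[BrCH2COOH]) = 2.886 + log(1.2/0.37)
pH = 2.886 + (+0.511) = 3.40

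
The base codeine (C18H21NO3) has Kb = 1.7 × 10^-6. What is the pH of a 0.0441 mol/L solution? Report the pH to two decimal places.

pH = 10.44

C18H21NO3 + H2O ⇌ C18H22NO3+ + OH-
From the ICE table, Kb = x²/(0.0441 − x) = 1.7 × 10^-6.
Assume x ≪ 0.0441: x ≈ √(1.7 × 10^-6 × 0.0441) = 2.74 × 10^-4 M
(x/C₀ = 0.62% < 5%, so the approximation holds.)
pOH = −log(2.74 × 10^-4) = 3.56; pH = 14.00 − 3.56 = 10.44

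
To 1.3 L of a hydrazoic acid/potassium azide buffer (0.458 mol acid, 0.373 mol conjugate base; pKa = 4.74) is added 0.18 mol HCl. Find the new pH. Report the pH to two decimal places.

pH = 4.22

Added H+ converts N3- to HN3: HN3 → 0.638 mol, N3- → 0.193 mol.
pH = pKa + log(n_N3-/n_HN3) = 4.74 + log(0.193/0.638) = 4.74 + (-0.519)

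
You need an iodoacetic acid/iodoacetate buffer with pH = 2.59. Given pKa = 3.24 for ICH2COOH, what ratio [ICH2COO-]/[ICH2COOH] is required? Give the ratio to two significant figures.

ratio = 0.22

pH = pKa + log(r) ⇒ log(r) = 2.59 − 3.24 = -0.65
r = [ICH2COO-]/[ICH2COOH] = 10^(-0.65) = 0.224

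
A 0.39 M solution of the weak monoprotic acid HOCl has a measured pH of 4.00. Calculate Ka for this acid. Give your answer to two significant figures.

Ka = 2.6 × 10^-8

[H+] = 10^(-4.00) = 1.00 × 10^-4 M
At equilibrium [HA] = 0.39 − 1.00 × 10^-4 = 3.90 × 10^-1 M
Ka = [H+][A-]/[HA] = (1.00 × 10^-4)² / 3.90 × 10^-1 = 2.6 × 10^-8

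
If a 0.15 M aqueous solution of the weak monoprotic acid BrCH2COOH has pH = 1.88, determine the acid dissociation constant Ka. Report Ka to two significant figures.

Ka = 1.3 × 10^-3

[H+] = 10^(-1.88) = 1.32 × 10^-2 M
At equilibrium [HA] = 0.15 − 1.32 × 10^-2 = 1.37 × 10^-1 M
Ka = [H+][A-]/[HA] = (1.32 × 10^-2)² / 1.37 × 10^-1 = 1.3 × 10^-3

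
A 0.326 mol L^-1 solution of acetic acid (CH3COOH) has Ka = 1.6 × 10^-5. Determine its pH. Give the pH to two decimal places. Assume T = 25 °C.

pH = 2.64

CH3COOH ⇌ CH3COO- + H+
Ka = [H+]²/(0.326 − [H+]) = 1.6 × 10^-5
Assume [H+] ≪ 0.326: [H+] ≈ √(1.6 × 10^-5 × 0.326) = 2.28 × 10^-3 M
([H+]/C₀ = 0.7% < 5%, so the approximation holds.)
pH = −log(2.28 × 10^-3) = 2.64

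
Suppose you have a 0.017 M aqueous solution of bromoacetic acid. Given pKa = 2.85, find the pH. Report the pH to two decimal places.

pH = 2.37

BrCH2COOH ⇌ BrCH2COO- + H+
Ka = 10^(−2.85) = 1.41 × 10^-3
Ka = [H+]²/(0.017 − [H+]) = 1.41 × 10^-3
The 5% rule fails; solving [H+]² + Ka·[H+] − Ka·C₀ = 0 exactly:
[H+] = (−Ka + √(Ka² + 4·Ka·C₀))/2 = 4.24 × 10^-3 M
pH = −log(4.24 × 10^-3) = 2.37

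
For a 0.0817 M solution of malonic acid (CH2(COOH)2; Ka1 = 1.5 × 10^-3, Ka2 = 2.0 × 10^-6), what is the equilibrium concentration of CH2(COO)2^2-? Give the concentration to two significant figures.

First ionization gives [H+] ≈ [CH2(COOH)COO-] = 1.03 × 10^-2 M.
Second step: Ka2 = [H+][CH2(COO)2^2-]/[CH2(COOH)COO-] ≈ [CH2(COO)2^2-] (since [H+] ≈ [CH2(COOH)COO-]).
So [CH2(COO)2^2-] ≈ Ka2.

2.0 × 10^-6 M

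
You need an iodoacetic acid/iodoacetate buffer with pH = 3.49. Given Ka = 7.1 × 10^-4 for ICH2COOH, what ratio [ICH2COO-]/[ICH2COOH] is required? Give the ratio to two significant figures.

pKa = -log(7.1 × 10^-4) = 3.149
pH = pKa + log(r) ⇒ log(r) = 3.49 − 3.149 = +0.341
r = [ICH2COO-]/[ICH2COOH] = 10^(+0.341) = 2.19

ratio = 2.2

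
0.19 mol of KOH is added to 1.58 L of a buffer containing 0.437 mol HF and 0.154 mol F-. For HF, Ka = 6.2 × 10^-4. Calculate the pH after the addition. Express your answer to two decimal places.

pH = 3.35

OH- converts HF to F-: HF → 0.247 mol, F- → 0.344 mol.
pKa = −log(6.2 × 10^-4) = 3.208
pH = pKa + log([A⁻]/[HA]) = 3.208 + log(0.344/0.247) = 3.208 +0.144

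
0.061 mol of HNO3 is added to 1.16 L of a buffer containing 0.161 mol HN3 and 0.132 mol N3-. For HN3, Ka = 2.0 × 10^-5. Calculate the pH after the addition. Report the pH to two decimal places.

pH = 4.20

Added H+ converts N3- to HN3: HN3 → 0.222 mol, N3- → 0.071 mol.
pKa = −log(2.0 × 10^-5) = 4.699
pH = pKa + log(n_N3-/n_HN3) = 4.699 + log(0.071/0.222) = 4.699 + (-0.495)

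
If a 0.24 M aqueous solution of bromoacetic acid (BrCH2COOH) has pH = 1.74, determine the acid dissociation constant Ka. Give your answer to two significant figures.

Ka = 1.5 × 10^-3

[H+] = 10^(-1.74) = 1.82 × 10^-2 M
At equilibrium [HA] = 0.24 − 1.82 × 10^-2 = 2.22 × 10^-1 M
Ka = [H+][A-]/[HA] = (1.82 × 10^-2)² / 2.22 × 10^-1 = 1.5 × 10^-3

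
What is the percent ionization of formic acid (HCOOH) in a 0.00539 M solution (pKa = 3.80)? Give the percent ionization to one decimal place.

15.7%

HCOOH ⇌ HCOO- + H+; let x = [H+] at equilibrium.
Ka = 10^(−3.80) = 1.58 × 10^-4
Solve x² + 0.000158x − 8.52e-07 = 0 → x = 8.47 × 10^-4 M
Fraction ionized = 8.47 × 10^-4 / 0.00539 = 0.1571 → 15.7%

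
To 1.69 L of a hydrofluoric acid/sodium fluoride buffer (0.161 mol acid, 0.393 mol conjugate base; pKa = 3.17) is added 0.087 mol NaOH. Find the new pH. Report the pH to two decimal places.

pH = 3.98

After neutralization: n(HF) = 0.074 mol, n(F-) = 0.48 mol.
Henderson–Hasselbalch with mole ratio 0.48/0.074: pH = 3.17 + (+0.812)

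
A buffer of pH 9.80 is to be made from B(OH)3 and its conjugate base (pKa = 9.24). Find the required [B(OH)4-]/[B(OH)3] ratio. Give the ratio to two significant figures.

pH = pKa + log(r) ⇒ log(r) = 9.80 − 9.24 = +0.56
r = [B(OH)4-]/[B(OH)3] = 10^(+0.56) = 3.63

ratio = 3.6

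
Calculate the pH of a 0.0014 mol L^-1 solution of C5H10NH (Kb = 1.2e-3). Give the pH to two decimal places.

C5H10NH + H2O ⇌ C5H10NH2+ + OH-
Kb = [OH-]²/(0.0014 − [OH-]) = 1.2 × 10^-3
[OH-] is not negligible relative to C₀; solve [OH-]² + 0.0012·[OH-] − 1.68e-06 = 0.
[OH-] = (−Kb + √(Kb² + 4·Kb·C₀))/2 = 8.28 × 10^-4 M
pOH = 3.08, so pH = 14.00 − pOH = 10.92

pH = 10.92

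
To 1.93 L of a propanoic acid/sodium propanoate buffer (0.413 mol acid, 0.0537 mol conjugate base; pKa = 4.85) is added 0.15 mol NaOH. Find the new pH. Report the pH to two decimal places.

pH = 4.74

OH- converts CH3CH2COOH to CH3CH2COO-: CH3CH2COOH → 0.263 mol, CH3CH2COO- → 0.204 mol.
pH = pKa + log([A⁻]/[HA]) = 4.85 + log(0.204/0.263) = 4.85 -0.110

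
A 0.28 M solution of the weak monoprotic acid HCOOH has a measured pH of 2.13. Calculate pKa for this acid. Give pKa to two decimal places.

[H+] = 10^(-2.13) = 7.41 × 10^-3 M
At equilibrium [HA] = 0.28 − 7.41 × 10^-3 = 2.73 × 10^-1 M
Ka = [H+][A-]/[HA] = (7.41 × 10^-3)² / 2.73 × 10^-1 = 2.01 × 10^-4
pKa = -log(2.01 × 10^-4) = 3.70

pKa = 3.70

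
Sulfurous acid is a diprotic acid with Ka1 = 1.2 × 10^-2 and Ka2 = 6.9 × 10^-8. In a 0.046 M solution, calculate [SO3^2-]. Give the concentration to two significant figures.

First ionization gives [H+] ≈ [HSO3-] = 1.82 × 10^-2 M.
Second step: Ka2 = [H+][SO3^2-]/[HSO3-] ≈ [SO3^2-] (since [H+] ≈ [HSO3-]).
So [SO3^2-] ≈ Ka2.

6.9 × 10^-8 M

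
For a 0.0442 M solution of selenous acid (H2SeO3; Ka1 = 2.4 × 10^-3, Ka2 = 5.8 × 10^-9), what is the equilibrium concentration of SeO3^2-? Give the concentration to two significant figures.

First ionization gives [H+] ≈ [HSeO3-] = 9.17 × 10^-3 M.
Second step: Ka2 = [H+][SeO3^2-]/[HSeO3-] ≈ [SeO3^2-] (since [H+] ≈ [HSeO3-]).
So [SeO3^2-] ≈ Ka2.

5.8 × 10^-9 M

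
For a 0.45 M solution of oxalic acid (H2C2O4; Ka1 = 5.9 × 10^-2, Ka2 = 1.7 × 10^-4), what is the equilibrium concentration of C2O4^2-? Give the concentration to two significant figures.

1.7 × 10^-4 M

First ionization gives [H+] ≈ [HC2O4-] = 1.36 × 10^-1 M.
Second step: Ka2 = [H+][C2O4^2-]/[HC2O4-] ≈ [C2O4^2-] (since [H+] ≈ [HC2O4-]).
So [C2O4^2-] ≈ Ka2.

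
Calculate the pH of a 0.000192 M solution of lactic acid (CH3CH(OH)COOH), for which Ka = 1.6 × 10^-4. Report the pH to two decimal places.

CH3CH(OH)COOH ⇌ CH3CH(OH)COO- + H+
Ka = x²/(0.000192 − x) = 1.6 × 10^-4
x is not negligible relative to C₀; solve x² + 0.00016·x − 3.07e-08 = 0.
x = (−Ka + √(Ka² + 4·Ka·C₀))/2 = 1.13 × 10^-4 M
pH = −log[H+] = −log(1.13 × 10^-4) = 3.95

pH = 3.95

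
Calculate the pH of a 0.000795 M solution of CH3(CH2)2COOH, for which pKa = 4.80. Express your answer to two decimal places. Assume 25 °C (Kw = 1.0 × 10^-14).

CH3(CH2)2COOH ⇌ CH3(CH2)2COO- + H+
Ka = 10^(−4.80) = 1.58 × 10^-5
Ka = [H+]²/(0.000795 − [H+]) = 1.58 × 10^-5
Here C₀/Ka ≈ 50.3, so the small-[H+] approximation fails. Use the quadratic:
[H+] = (−Ka + √(Ka² + 4·Ka·C₀))/2 = 1.04 × 10^-4 M
pH = −log[H+] = −log(1.04 × 10^-4) = 3.98

pH = 3.98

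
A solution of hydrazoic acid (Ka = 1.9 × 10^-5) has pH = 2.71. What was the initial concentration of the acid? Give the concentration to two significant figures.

C₀ = 2.0 × 10^-1 M

[H+] = 10^(-2.71) = 1.95 × 10^-3 M = x
Ka = x²/(C₀ − x) ⇒ C₀ = x + x²/Ka
C₀ = 1.95 × 10^-3 + (1.95 × 10^-3)²/(1.9 × 10^-5) = 2.02 × 10^-1 M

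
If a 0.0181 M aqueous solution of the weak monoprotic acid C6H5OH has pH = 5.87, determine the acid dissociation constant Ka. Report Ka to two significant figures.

Ka = 1.0 × 10^-10

[H+] = 10^(-5.87) = 1.35 × 10^-6 M
At equilibrium [HA] = 0.0181 − 1.35 × 10^-6 = 1.81 × 10^-2 M
Ka = [H+][A-]/[HA] = (1.35 × 10^-6)² / 1.81 × 10^-2 = 1.0 × 10^-10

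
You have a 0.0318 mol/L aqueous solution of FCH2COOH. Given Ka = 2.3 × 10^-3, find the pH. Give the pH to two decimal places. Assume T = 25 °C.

pH = 2.13

FCH2COOH ⇌ FCH2COO- + H+
Ka = [H+]²/(0.0318 − [H+]) = 2.3 × 10^-3
Here C₀/Ka ≈ 13.8, so the small-[H+] approximation fails. Use the quadratic:
[H+] = [−0.0023 + √(0.0023² + 0.000293)]/2 = 7.48 × 10^-3 M
pH = −log[H+] = −log(7.48 × 10^-3) = 2.13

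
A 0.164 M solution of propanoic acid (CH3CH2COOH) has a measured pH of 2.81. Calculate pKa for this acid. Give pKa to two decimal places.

[H+] = 10^(-2.81) = 1.55 × 10^-3 M
At equilibrium [HA] = 0.164 − 1.55 × 10^-3 = 1.62 × 10^-1 M
Ka = [H+][A-]/[HA] = (1.55 × 10^-3)² / 1.62 × 10^-1 = 1.48 × 10^-5
pKa = -log(1.48 × 10^-5) = 4.83

pKa = 4.83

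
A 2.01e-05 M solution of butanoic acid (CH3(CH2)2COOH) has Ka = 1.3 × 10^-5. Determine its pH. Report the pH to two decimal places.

pH = 4.96

CH3(CH2)2COOH ⇌ CH3(CH2)2COO- + H+
Ka = [H+]²/(2.01e-05 − [H+]) = 1.3 × 10^-5
Here C₀/Ka ≈ 1.55, so the small-[H+] approximation fails. Use the quadratic:
[H+] = [−1.3e-05 + √(1.3e-05² + 1.05e-09)]/2 = 1.09 × 10^-5 M
pH = −log[H+] = −log(1.09 × 10^-5) = 4.96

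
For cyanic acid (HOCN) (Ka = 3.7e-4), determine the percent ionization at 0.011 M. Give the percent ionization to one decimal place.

16.7%

HOCN ⇌ OCN- + H+; let x = [H+] at equilibrium.
Ka = x²/(C₀ − x); solving the quadratic gives x = 1.84 × 10^-3 M.
Fraction ionized = 1.84 × 10^-3 / 0.011 = 0.1673 → 16.7%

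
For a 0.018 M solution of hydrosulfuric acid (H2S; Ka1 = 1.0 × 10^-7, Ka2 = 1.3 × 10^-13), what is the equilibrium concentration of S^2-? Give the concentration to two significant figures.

1.3 × 10^-13 M

First ionization gives [H+] ≈ [HS-] = 4.24 × 10^-5 M.
Second step: Ka2 = [H+][S^2-]/[HS-] ≈ [S^2-] (since [H+] ≈ [HS-]).
So [S^2-] ≈ Ka2.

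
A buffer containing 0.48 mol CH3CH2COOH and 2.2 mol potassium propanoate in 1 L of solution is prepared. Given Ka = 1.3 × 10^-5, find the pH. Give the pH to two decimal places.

pH = 5.55

pKa = −log(1.3 × 10^-5) = 4.886
Henderson–Hasselbalch: pH = pKa + log([CH3CH2COO-]/[CH3CH2COOH]) = 4.886 + log(2.2/0.48)
pH = 4.886 + (+0.661) = 5.55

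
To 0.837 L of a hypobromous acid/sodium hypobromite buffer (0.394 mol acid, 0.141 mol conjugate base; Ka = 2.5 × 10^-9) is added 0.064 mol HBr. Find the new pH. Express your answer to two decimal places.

pH = 7.83

Added H+ converts OBr- to HOBr: HOBr → 0.458 mol, OBr- → 0.077 mol.
pKa = −log(2.5 × 10^-9) = 8.602
pH = pKa + log(n_OBr-/n_HOBr) = 8.602 + log(0.077/0.458) = 8.602 + (-0.774)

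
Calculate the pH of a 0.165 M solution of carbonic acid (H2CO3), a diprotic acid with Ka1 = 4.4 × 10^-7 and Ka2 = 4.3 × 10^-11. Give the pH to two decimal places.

Ka1 ≫ Ka2, so treat the first dissociation as the only significant source of H+.
Ka1 = x²/(0.165 − x) = 4.4 × 10^-7
x ≈ √(4.4 × 10^-7 × 0.165) = 2.69 × 10^-4 M
pH = −log(2.69 × 10^-4) = 3.57

pH = 3.57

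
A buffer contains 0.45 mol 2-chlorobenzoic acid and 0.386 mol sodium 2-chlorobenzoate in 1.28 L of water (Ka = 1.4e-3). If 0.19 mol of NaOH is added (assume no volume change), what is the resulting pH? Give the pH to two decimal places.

OH- converts ClC6H4COOH to ClC6H4COO-: ClC6H4COOH → 0.26 mol, ClC6H4COO- → 0.576 mol.
pKa = −log(1.4 × 10^-3) = 2.854
pH = pKa + log([A⁻]/[HA]) = 2.854 + log(0.576/0.26) = 2.854 +0.345

pH = 3.20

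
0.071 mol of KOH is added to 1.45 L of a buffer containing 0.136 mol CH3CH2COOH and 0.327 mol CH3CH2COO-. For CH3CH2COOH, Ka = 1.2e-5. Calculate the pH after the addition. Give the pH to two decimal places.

After neutralization: n(CH3CH2COOH) = 0.065 mol, n(CH3CH2COO-) = 0.398 mol.
pKa = −log(1.2 × 10^-5) = 4.921
Henderson–Hasselbalch with mole ratio 0.398/0.065: pH = 4.921 + (+0.787)

pH = 5.71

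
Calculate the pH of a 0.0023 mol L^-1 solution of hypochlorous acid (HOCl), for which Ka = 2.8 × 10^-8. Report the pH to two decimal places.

HOCl ⇌ OCl- + H+
Let x = [H+] at equilibrium. Ka = x²/(0.0023 − x).
Neglecting x in the denominator: x = √(2.8 × 10^-8 × 0.0023) = 8.02 × 10^-6 M
pH = −log(8.02 × 10^-6) = 5.10

pH = 5.10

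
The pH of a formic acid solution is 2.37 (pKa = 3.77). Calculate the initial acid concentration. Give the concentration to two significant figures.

[H+] = 10^(-2.37) = 4.27 × 10^-3 M = x
Ka = 10^(−3.77) = 1.70 × 10^-4
Ka = x²/(C₀ − x) ⇒ C₀ = x + x²/Ka
C₀ = 4.27 × 10^-3 + (4.27 × 10^-3)²/(1.70 × 10^-4) = 1.12 × 10^-1 M

C₀ = 1.1 × 10^-1 M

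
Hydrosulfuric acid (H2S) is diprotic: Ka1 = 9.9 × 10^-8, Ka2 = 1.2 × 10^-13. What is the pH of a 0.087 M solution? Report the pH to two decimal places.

Since Ka1 ≫ Ka2, the first ionization dominates [H+].
Ka1 = x²/(0.087 − x) = 9.9 × 10^-8
x ≈ √(9.9 × 10^-8 × 0.087) = 9.28 × 10^-5 M
pH = −log(9.28 × 10^-5) = 4.03

pH = 4.03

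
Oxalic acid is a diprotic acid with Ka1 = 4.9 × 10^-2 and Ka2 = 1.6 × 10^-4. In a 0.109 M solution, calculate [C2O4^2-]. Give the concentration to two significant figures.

1.6 × 10^-4 M

First ionization gives [H+] ≈ [HC2O4-] = 5.26 × 10^-2 M.
Second step: Ka2 = [H+][C2O4^2-]/[HC2O4-] ≈ [C2O4^2-] (since [H+] ≈ [HC2O4-]).
So [C2O4^2-] ≈ Ka2.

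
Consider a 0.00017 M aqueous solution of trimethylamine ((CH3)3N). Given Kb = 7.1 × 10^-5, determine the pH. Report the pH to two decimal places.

pH = 9.90

(CH3)3N + H2O ⇌ (CH3)3NH+ + OH-
From the ICE table, Kb = x²/(0.00017 − x) = 7.1 × 10^-5.
The 5% rule fails; solving x² + Kb·x − Kb·C₀ = 0 exactly:
x = (−Kb + √(Kb² + 4·Kb·C₀))/2 = 8.00 × 10^-5 M
pOH = −log(8.00 × 10^-5) = 4.10; pH = 14.00 − 4.10 = 9.90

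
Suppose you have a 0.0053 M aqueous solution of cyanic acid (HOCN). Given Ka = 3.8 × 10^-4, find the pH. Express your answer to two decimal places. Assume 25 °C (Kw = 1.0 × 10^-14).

pH = 2.91

HOCN ⇌ OCN- + H+
From the ICE table, Ka = [H+]²/(0.0053 − [H+]) = 3.8 × 10^-4.
[H+] is not negligible relative to C₀; solve [H+]² + 0.00038·[H+] − 2.01e-06 = 0.
[H+] = [−0.00038 + √(0.00038² + 8.06e-06)]/2 = 1.24 × 10^-3 M
pH = −log(1.24 × 10^-3) = 2.91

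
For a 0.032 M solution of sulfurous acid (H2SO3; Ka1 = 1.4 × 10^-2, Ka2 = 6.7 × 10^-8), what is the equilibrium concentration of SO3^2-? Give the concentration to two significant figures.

6.7 × 10^-8 M

First ionization gives [H+] ≈ [HSO3-] = 1.53 × 10^-2 M.
Second step: Ka2 = [H+][SO3^2-]/[HSO3-] ≈ [SO3^2-] (since [H+] ≈ [HSO3-]).
So [SO3^2-] ≈ Ka2.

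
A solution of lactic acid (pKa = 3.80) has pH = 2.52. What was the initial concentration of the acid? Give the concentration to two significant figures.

[H+] = 10^(-2.52) = 3.02 × 10^-3 M = x
Ka = 10^(−3.80) = 1.58 × 10^-4
Ka = x²/(C₀ − x) ⇒ C₀ = x + x²/Ka
C₀ = 3.02 × 10^-3 + (3.02 × 10^-3)²/(1.58 × 10^-4) = 6.07 × 10^-2 M

C₀ = 6.1 × 10^-2 M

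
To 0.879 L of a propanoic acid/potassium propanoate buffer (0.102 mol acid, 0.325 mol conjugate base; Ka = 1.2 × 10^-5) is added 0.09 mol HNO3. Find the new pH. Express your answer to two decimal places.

Added H+ converts CH3CH2COO- to CH3CH2COOH: CH3CH2COOH → 0.192 mol, CH3CH2COO- → 0.235 mol.
pKa = −log(1.2 × 10^-5) = 4.921
pH = pKa + log([A⁻]/[HA]) = 4.921 + log(0.235/0.192) = 4.921 +0.088

pH = 5.01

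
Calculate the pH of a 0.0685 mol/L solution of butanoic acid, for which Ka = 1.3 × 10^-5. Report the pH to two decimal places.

CH3(CH2)2COOH ⇌ CH3(CH2)2COO- + H+
Ka = [H+]²/(0.0685 − [H+]) = 1.3 × 10^-5
Neglecting [H+] in the denominator: [H+] = √(1.3 × 10^-5 × 0.0685) = 9.44 × 10^-4 M
pH = −log(9.44 × 10^-4) = 3.03

pH = 3.03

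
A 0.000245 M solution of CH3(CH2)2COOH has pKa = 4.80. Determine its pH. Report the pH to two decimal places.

CH3(CH2)2COOH ⇌ CH3(CH2)2COO- + H+
Ka = 10^(−4.80) = 1.58 × 10^-5
Ka = x²/(0.000245 − x) = 1.58 × 10^-5
x is not negligible relative to C₀; solve x² + 1.58e-05·x − 3.87e-09 = 0.
x = [−1.58e-05 + √(1.58e-05² + 1.55e-08)]/2 = 5.48 × 10^-5 M
pH = −log[H+] = −log(5.48 × 10^-5) = 4.26

pH = 4.26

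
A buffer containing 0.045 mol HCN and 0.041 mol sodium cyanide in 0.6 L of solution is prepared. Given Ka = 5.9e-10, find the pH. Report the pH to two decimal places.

pKa = −log(5.9 × 10^-10) = 9.229
Henderson–Hasselbalch: pH = pKa + log([CN-]/[HCN]) = 9.229 + log(0.041/0.045)
pH = 9.229 + (-0.040) = 9.19

pH = 9.19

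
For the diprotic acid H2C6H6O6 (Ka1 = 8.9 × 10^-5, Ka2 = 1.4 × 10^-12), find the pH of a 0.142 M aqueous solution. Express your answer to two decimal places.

pH = 2.45

Since Ka1 ≫ Ka2, the first ionization dominates [H+].
Ka1 = x²/(0.142 − x) = 8.9 × 10^-5
x ≈ √(8.9 × 10^-5 × 0.142) = 3.55 × 10^-3 M
pH = −log(3.55 × 10^-3) = 2.45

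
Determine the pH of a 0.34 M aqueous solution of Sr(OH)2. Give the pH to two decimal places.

Sr(OH)2 is a strong base (each formula unit releases 2 OH-); [OH-] = 0.68 M.
pOH = -log(0.68) = 0.17
pH = 14.00 - 0.17 = 13.83

pH = 13.83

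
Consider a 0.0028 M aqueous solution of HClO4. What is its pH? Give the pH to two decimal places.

pH = 2.55

HClO4 is a strong acid and dissociates completely, so [H+] = 0.0028 M.
pH = -log(0.0028) = 2.55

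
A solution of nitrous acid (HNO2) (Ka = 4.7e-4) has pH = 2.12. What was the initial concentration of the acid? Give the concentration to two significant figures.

C₀ = 1.3 × 10^-1 M

[H+] = 10^(-2.12) = 7.59 × 10^-3 M = x
Ka = x²/(C₀ − x) ⇒ C₀ = x + x²/Ka
C₀ = 7.59 × 10^-3 + (7.59 × 10^-3)²/(4.7 × 10^-4) = 1.30 × 10^-1 M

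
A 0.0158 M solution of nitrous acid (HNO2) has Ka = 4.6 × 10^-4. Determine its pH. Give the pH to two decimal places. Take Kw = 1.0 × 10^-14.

pH = 2.61

HNO2 ⇌ NO2- + H+
Ka = x²/(0.0158 − x) = 4.6 × 10^-4
The 5% rule fails; solving x² + Ka·x − Ka·C₀ = 0 exactly:
x = [−0.00046 + √(0.00046² + 2.91e-05)]/2 = 2.48 × 10^-3 M
pH = −log[H+] = −log(2.48 × 10^-3) = 2.61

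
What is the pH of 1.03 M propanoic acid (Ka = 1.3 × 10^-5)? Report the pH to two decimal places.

pH = 2.44

CH3CH2COOH ⇌ CH3CH2COO- + H+
Ka = x²/(1.03 − x) = 1.3 × 10^-5
Neglecting x in the denominator: x = √(1.3 × 10^-5 × 1.03) = 3.66 × 10^-3 M
Check: 0.36% ionized — well under 5%, approximation valid.
pH = −log(3.66 × 10^-3) = 2.44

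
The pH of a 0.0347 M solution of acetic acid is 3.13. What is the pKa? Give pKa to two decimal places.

pKa = 4.79

[H+] = 10^(-3.13) = 7.41 × 10^-4 M
At equilibrium [HA] = 0.0347 − 7.41 × 10^-4 = 3.40 × 10^-2 M
Ka = [H+][A-]/[HA] = (7.41 × 10^-4)² / 3.40 × 10^-2 = 1.61 × 10^-5
pKa = -log(1.61 × 10^-5) = 4.79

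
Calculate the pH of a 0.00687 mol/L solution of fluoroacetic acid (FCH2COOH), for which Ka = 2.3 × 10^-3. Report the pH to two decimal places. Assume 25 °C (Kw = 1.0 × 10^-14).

FCH2COOH ⇌ FCH2COO- + H+
From the ICE table, Ka = [H+]²/(0.00687 − [H+]) = 2.3 × 10^-3.
[H+] is not negligible relative to C₀; solve [H+]² + 0.0023·[H+] − 1.58e-05 = 0.
[H+] = [−0.0023 + √(0.0023² + 6.32e-05)]/2 = 2.99 × 10^-3 M
pH = −log(2.99 × 10^-3) = 2.52

pH = 2.52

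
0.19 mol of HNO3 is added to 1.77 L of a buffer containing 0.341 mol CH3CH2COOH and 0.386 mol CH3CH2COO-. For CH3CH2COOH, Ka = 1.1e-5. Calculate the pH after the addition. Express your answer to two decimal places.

Added H+ converts CH3CH2COO- to CH3CH2COOH: CH3CH2COOH → 0.531 mol, CH3CH2COO- → 0.196 mol.
pKa = −log(1.1 × 10^-5) = 4.959
Henderson–Hasselbalch with mole ratio 0.196/0.531: pH = 4.959 + (-0.433)

pH = 4.53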